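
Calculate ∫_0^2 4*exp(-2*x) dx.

2 - 2*exp(-4)

An antiderivative is F(x) = -2*exp(-2*x).
Then F(2) - F(0) = (-2*exp(-4)) - (-2) = 2 - 2*exp(-4).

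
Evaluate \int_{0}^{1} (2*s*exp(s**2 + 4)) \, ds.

Let u = s**2 + 4, so du = 2*s ds. When s = 0, u = 4; when s = 1, u = 5.
The integral becomes ∫ exp(u) du from 4 to 5, with antiderivative exp(u).
Back in s: F(s) = exp(s**2 + 4).
Then F(1) - F(0) = (exp(5)) - (exp(4)) = -exp(4) + exp(5).

-exp(4) + exp(5)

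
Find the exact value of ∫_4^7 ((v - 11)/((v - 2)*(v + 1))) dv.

-7*log(5) + 15*log(2)

Factor the denominator: v**2 - v - 2 = (v + 1)(v - 2).
Partial fractions: (v - 11)/((v - 2)*(v + 1)) = 4/(v + 1) - 3/(v - 2).
An antiderivative is F(v) = -3*log(v - 2) + 4*log(v + 1).
Then F(7) - F(4) = (-3*log(5) + 12*log(2)) - (-3*log(2) + 4*log(5)) = -7*log(5) + 15*log(2).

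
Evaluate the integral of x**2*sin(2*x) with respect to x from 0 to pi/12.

Integrate by parts twice (u = x^2, dv = sin(2*x) dx).
An antiderivative is F(x) = -x**2*cos(2*x)/2 + x*sin(2*x)/2 + cos(2*x)/4.
Then F(pi/12) - F(0) = (-sqrt(3)*pi**2/576 + pi/48 + sqrt(3)/8) - (1/4) = -1/4 - sqrt(3)*pi**2/576 + pi/48 + sqrt(3)/8.

-1/4 - sqrt(3)*pi**2/576 + pi/48 + sqrt(3)/8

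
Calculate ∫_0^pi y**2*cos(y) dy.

-2*pi

Integrate by parts twice (u = y^2, dv = cos(y) dy).
An antiderivative is F(y) = y**2*sin(y) + 2*y*cos(y) - 2*sin(y).
Then F(pi) - F(0) = (-2*pi) - (0) = -2*pi.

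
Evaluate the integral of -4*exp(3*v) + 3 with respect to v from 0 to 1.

13/3 - 4*exp(3)/3

An antiderivative is F(v) = -4*exp(3*v)/3 + 3*v.
Then F(1) - F(0) = (3 - 4*exp(3)/3) - (-4/3) = 13/3 - 4*exp(3)/3.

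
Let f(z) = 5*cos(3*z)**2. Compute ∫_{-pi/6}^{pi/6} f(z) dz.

5*pi/6

Use the identity cos^2(3*z) = (1 + cos(6*z))/2.
An antiderivative is F(z) = 5*z/2 + 5*sin(6*z)/12.
Then F(pi/6) - F(-pi/6) = (5*pi/12) - (-5*pi/12) = 5*pi/6.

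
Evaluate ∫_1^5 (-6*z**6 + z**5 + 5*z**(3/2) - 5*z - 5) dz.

By the power rule, an antiderivative is F(z) = -6*z**7/7 + z**6/6 + 2*z**(5/2) - 5*z**2/2 - 5*z.
Then F(5) - F(1) = (-1353400/21 + 50*sqrt(5)) - (-130/21) = -451090/7 + 50*sqrt(5).

-451090/7 + 50*sqrt(5)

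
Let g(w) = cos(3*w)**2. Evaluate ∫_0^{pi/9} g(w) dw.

sqrt(3)/24 + pi/18

Use the identity cos^2(3*w) = (1 + cos(6*w))/2.
An antiderivative is F(w) = w/2 + sin(6*w)/12.
Then F(pi/9) - F(0) = (sqrt(3)/24 + pi/18) - (0) = sqrt(3)/24 + pi/18.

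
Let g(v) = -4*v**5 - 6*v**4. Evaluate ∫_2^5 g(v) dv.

By the power rule, an antiderivative is F(v) = -2*v**6/3 - 6*v**5/5.
Then F(5) - F(2) = (-42500/3) - (-1216/15) = -70428/5.

-70428/5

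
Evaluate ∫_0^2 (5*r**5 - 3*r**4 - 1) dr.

By the power rule, an antiderivative is F(r) = 5*r**6/6 - 3*r**5/5 - r.
Then F(2) - F(0) = (482/15) - (0) = 482/15.

482/15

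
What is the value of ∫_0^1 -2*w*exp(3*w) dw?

Integrate by parts once (u = w, dv = -2*exp(3*w) dw).
An antiderivative is F(w) = (-6*w + 2)*exp(3*w)/9.
Then F(1) - F(0) = (-4*exp(3)/9) - (2/9) = -4*exp(3)/9 - 2/9.

-4*exp(3)/9 - 2/9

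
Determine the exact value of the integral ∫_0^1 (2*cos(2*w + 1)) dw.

-sin(1) + sin(3)

Let u = 2*w + 1, so du = 2 dw. When w = 0, u = 1; when w = 1, u = 3.
The integral becomes ∫ cos(u) du from 1 to 3, with antiderivative sin(u).
Back in w: F(w) = sin(2*w + 1).
Then F(1) - F(0) = (sin(3)) - (sin(1)) = -sin(1) + sin(3).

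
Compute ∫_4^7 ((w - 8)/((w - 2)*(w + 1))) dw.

-5*log(5) + 11*log(2)

Factor the denominator: w**2 - w - 2 = (w + 1)(w - 2).
Partial fractions: (w - 8)/((w - 2)*(w + 1)) = 3/(w + 1) - 2/(w - 2).
An antiderivative is F(w) = -2*log(w - 2) + 3*log(w + 1).
Then F(7) - F(4) = (-2*log(5) + 9*log(2)) - (-2*log(2) + 3*log(5)) = -5*log(5) + 11*log(2).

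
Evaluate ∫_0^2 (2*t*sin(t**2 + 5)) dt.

Let u = t**2 + 5, so du = 2*t dt. When t = 0, u = 5; when t = 2, u = 9.
The integral becomes ∫ sin(u) du from 5 to 9, with antiderivative -cos(u).
Back in t: F(t) = -cos(t**2 + 5).
Then F(2) - F(0) = (-cos(9)) - (-cos(5)) = cos(5) - cos(9).

cos(5) - cos(9)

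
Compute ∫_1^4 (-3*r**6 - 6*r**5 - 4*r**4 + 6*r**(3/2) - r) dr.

By the power rule, an antiderivative is F(r) = -3*r**7/7 - r**6 + 12*r**(5/2)/5 - 4*r**5/5 - r**2/2.
Then F(4) - F(1) = (-415384/35) - (-23/70) = -166149/14.

-166149/14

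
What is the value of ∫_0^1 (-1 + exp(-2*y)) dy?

An antiderivative is F(y) = -y - exp(-2*y)/2.
Then F(1) - F(0) = (-1 - exp(-2)/2) - (-1/2) = -(1 + exp(2))*exp(-2)/2.

-(1 + exp(2))*exp(-2)/2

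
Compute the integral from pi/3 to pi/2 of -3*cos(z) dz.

-3 + 3*sqrt(3)/2

An antiderivative is F(z) = -3*sin(z).
Then F(pi/2) - F(pi/3) = (-3) - (-3*sqrt(3)/2) = -3 + 3*sqrt(3)/2.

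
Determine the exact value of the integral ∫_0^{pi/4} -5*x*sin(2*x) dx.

Integrate by parts once (u = x, dv = -5*sin(2*x) dx).
An antiderivative is F(x) = 5*x*cos(2*x)/2 - 5*sin(2*x)/4.
Then F(pi/4) - F(0) = (-5/4) - (0) = -5/4.

-5/4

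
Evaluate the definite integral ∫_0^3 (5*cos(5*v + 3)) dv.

sin(18) - sin(3)

Let u = 5*v + 3, so du = 5 dv. When v = 0, u = 3; when v = 3, u = 18.
The integral becomes ∫ cos(u) du from 3 to 18, with antiderivative sin(u).
Back in v: F(v) = sin(5*v + 3).
Then F(3) - F(0) = (sin(18)) - (sin(3)) = sin(18) - sin(3).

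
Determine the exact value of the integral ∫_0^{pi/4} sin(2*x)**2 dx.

pi/8

Use the identity sin^2(2*x) = (1 - cos(4*x))/2.
An antiderivative is F(x) = x/2 - sin(4*x)/8.
Then F(pi/4) - F(0) = (pi/8) - (0) = pi/8.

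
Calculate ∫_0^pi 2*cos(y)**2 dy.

pi

Use the identity cos^2(y) = (1 + cos(2*y))/2.
An antiderivative is F(y) = y + sin(2*y)/2.
Then F(pi) - F(0) = (pi) - (0) = pi.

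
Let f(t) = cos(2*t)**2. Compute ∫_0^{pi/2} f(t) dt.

pi/4

Use the identity cos^2(2*t) = (1 + cos(4*t))/2.
An antiderivative is F(t) = t/2 + sin(4*t)/8.
Then F(pi/2) - F(0) = (pi/4) - (0) = pi/4.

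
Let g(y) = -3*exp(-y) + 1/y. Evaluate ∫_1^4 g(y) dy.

An antiderivative is F(y) = log(y) + 3*exp(-y).
Then F(4) - F(1) = ((3 + log(4**exp(4)))*exp(-4)) - (3*exp(-1)) = (-3*exp(3) + 3 + log(4**exp(4)))*exp(-4).

(-3*exp(3) + 3 + log(4**exp(4)))*exp(-4)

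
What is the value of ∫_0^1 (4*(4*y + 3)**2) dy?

316/3

Let u = 4*y + 3, so du = 4 dy. When y = 0, u = 3; when y = 1, u = 7.
The integral becomes ∫ u**2 du from 3 to 7, with antiderivative u**3/3.
Back in y: F(y) = (4*y + 3)**3/3.
Then F(1) - F(0) = (343/3) - (9) = 316/3.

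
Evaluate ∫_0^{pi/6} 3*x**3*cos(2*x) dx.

-3*sqrt(3)*pi/16 + sqrt(3)*pi**3/288 + pi**2/32 + 9/16

Integrate by parts 3 times (u = x^3, dv = 3*cos(2*x) dx).
An antiderivative is F(x) = 3*x**3*sin(2*x)/2 + 9*x**2*cos(2*x)/4 - 9*x*sin(2*x)/4 - 9*cos(2*x)/8.
Then F(pi/6) - F(0) = (-3*sqrt(3)*pi/16 - 9/16 + sqrt(3)*pi**3/288 + pi**2/32) - (-9/8) = -3*sqrt(3)*pi/16 + sqrt(3)*pi**3/288 + pi**2/32 + 9/16.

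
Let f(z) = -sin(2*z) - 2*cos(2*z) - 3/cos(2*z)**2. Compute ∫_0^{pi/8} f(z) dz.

-2 - sqrt(2)/4

An antiderivative is F(z) = -sin(2*z) + cos(2*z)/2 - 3*tan(2*z)/2.
Then F(pi/8) - F(0) = (-3/2 - sqrt(2)/4) - (1/2) = -2 - sqrt(2)/4.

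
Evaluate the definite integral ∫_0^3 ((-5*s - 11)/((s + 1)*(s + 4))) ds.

Factor the denominator: s**2 + 5*s + 4 = (s + 4)(s + 1).
Partial fractions: (-5*s - 11)/((s + 1)*(s + 4)) = -3/(s + 4) - 2/(s + 1).
An antiderivative is F(s) = -2*log(s + 1) - 3*log(s + 4).
Then F(3) - F(0) = (-3*log(7) - 4*log(2)) - (-log(64)) = -3*log(7) + 2*log(2).

-3*log(7) + 2*log(2)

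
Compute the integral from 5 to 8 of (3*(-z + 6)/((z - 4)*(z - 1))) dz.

Factor the denominator: z**2 - 5*z + 4 = (z - 1)(z - 4).
Partial fractions: 3*(-z + 6)/((z - 4)*(z - 1)) = -5/(z - 1) + 2/(z - 4).
An antiderivative is F(z) = 2*log(z - 4) - 5*log(z - 1).
Then F(8) - F(5) = (-5*log(7) + 4*log(2)) - (-10*log(2)) = -5*log(7) + 14*log(2).

-5*log(7) + 14*log(2)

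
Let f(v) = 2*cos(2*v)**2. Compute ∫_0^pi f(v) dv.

Use the identity cos^2(2*v) = (1 + cos(4*v))/2.
An antiderivative is F(v) = v + sin(4*v)/4.
Then F(pi) - F(0) = (pi) - (0) = pi.

pi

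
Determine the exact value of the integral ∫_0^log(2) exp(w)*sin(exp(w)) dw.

-cos(2) + cos(1)

Let u = exp(w), so du = exp(w) dw. When w = 0, u = 1; when w = log(2), u = 2.
The integral becomes ∫ sin(u) du from 1 to 2, with antiderivative -cos(u).
Back in w: F(w) = -cos(exp(w)).
Then F(log(2)) - F(0) = (-cos(2)) - (-cos(1)) = -cos(2) + cos(1).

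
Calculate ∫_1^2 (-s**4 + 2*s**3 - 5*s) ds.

By the power rule, an antiderivative is F(s) = -s**5/5 + s**4/2 - 5*s**2/2.
Then F(2) - F(1) = (-42/5) - (-11/5) = -31/5.

-31/5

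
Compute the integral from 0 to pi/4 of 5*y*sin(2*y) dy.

Integrate by parts once (u = y, dv = 5*sin(2*y) dy).
An antiderivative is F(y) = -5*y*cos(2*y)/2 + 5*sin(2*y)/4.
Then F(pi/4) - F(0) = (5/4) - (0) = 5/4.

5/4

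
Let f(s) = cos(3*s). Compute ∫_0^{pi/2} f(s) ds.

-1/3

An antiderivative is F(s) = sin(3*s)/3.
Then F(pi/2) - F(0) = (-1/3) - (0) = -1/3.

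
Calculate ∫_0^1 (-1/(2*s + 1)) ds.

An antiderivative is F(s) = -log(2*s + 1)/2.
Then F(1) - F(0) = (-log(3)/2) - (0) = -log(3)/2.

-log(3)/2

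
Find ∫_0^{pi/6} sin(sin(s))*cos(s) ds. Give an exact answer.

Let u = sin(s), so du = cos(s) ds. When s = 0, u = 0; when s = pi/6, u = 1/2.
The integral becomes ∫ sin(u) du from 0 to 1/2, with antiderivative -cos(u).
Back in s: F(s) = -cos(sin(s)).
Then F(pi/6) - F(0) = (-cos(1/2)) - (-1) = 1 - cos(1/2).

1 - cos(1/2)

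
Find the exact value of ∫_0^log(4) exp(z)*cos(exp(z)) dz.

Let u = exp(z), so du = exp(z) dz. When z = 0, u = 1; when z = log(4), u = 4.
The integral becomes ∫ cos(u) du from 1 to 4, with antiderivative sin(u).
Back in z: F(z) = sin(exp(z)).
Then F(log(4)) - F(0) = (sin(4)) - (sin(1)) = -sin(1) + sin(4).

-sin(1) + sin(4)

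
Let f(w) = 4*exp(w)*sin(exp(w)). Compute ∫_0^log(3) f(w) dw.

4*cos(1) - 4*cos(3)

Let u = exp(w), so du = exp(w) dw. When w = 0, u = 1; when w = log(3), u = 3.
The integral becomes 4·∫ sin(u) du from 1 to 3, with antiderivative -4*cos(u).
Back in w: F(w) = -4*cos(exp(w)).
Then F(log(3)) - F(0) = (-4*cos(3)) - (-4*cos(1)) = 4*cos(1) - 4*cos(3).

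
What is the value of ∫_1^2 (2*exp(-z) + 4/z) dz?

-2*exp(-2) + 2*exp(-1) + 4*log(2)

An antiderivative is F(z) = 4*log(z) - 2*exp(-z).
Then F(2) - F(1) = (-2*exp(-2) + 4*log(2)) - (-2*exp(-1)) = -2*exp(-2) + 2*exp(-1) + 4*log(2).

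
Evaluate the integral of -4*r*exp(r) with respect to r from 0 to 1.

-4

Integrate by parts once (u = r, dv = -4*exp(r) dr).
An antiderivative is F(r) = (-4*r + 4)*exp(r).
Then F(1) - F(0) = (0) - (4) = -4.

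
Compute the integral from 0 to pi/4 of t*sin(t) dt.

Integrate by parts once (u = t, dv = sin(t) dt).
An antiderivative is F(t) = -t*cos(t) + sin(t).
Then F(pi/4) - F(0) = (sqrt(2)*(4 - pi)/8) - (0) = sqrt(2)*(4 - pi)/8.

sqrt(2)*(4 - pi)/8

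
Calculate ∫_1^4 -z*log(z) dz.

15/4 - 16*log(2)

Integrate by parts once (u = ln z, dv = -z dz).
An antiderivative is F(z) = -z**2*(2*log(z) - 1)/4.
Then F(4) - F(1) = (4 - 16*log(2)) - (1/4) = 15/4 - 16*log(2).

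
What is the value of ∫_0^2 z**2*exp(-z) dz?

Integrate by parts twice (u = z^2, dv = exp(-z) dz).
An antiderivative is F(z) = (-z**2 - 2*z - 2)*exp(-z).
Then F(2) - F(0) = (-10*exp(-2)) - (-2) = 2 - 10*exp(-2).

2 - 10*exp(-2)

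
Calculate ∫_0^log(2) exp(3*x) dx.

7/3

Let u = exp(x), so du = exp(x) dx. When x = 0, u = 1; when x = log(2), u = 2.
The integral becomes ∫ u**2 du from 1 to 2, with antiderivative u**3/3.
Back in x: F(x) = exp(3*x)/3.
Then F(log(2)) - F(0) = (8/3) - (1/3) = 7/3.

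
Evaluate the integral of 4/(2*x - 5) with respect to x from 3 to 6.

log(49)

An antiderivative is F(x) = 2*log(2*x - 5).
Then F(6) - F(3) = (log(49)) - (0) = log(49).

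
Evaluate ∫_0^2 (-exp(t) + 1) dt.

3 - exp(2)

An antiderivative is F(t) = t - exp(t).
Then F(2) - F(0) = (2 - exp(2)) - (-1) = 3 - exp(2).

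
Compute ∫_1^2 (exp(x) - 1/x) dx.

-exp(1) - log(2) + exp(2)

An antiderivative is F(x) = exp(x) - log(x).
Then F(2) - F(1) = (-log(2) + exp(2)) - (exp(1)) = -exp(1) - log(2) + exp(2).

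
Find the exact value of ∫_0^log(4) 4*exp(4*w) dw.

255

Let u = exp(w), so du = exp(w) dw. When w = 0, u = 1; when w = log(4), u = 4.
The integral becomes 4·∫ u**3 du from 1 to 4, with antiderivative u**4.
Back in w: F(w) = exp(4*w).
Then F(log(4)) - F(0) = (256) - (1) = 255.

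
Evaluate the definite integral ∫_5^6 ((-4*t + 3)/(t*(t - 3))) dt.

log(20/81)

Factor the denominator: t**2 - 3*t = t(t - 3).
Partial fractions: (-4*t + 3)/(t*(t - 3)) = -1/t - 3/(t - 3).
An antiderivative is F(t) = -log(t) - 3*log(t - 3).
Then F(6) - F(5) = (-4*log(3) - log(2)) - (-log(40)) = log(20/81).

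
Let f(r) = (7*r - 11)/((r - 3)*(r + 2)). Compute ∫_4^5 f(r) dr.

-5*log(3) - 3*log(2) + 5*log(7)

Factor the denominator: r**2 - r - 6 = (r + 2)(r - 3).
Partial fractions: (7*r - 11)/((r - 3)*(r + 2)) = 5/(r + 2) + 2/(r - 3).
An antiderivative is F(r) = 2*log(r - 3) + 5*log(r + 2).
Then F(5) - F(4) = (2*log(2) + 5*log(7)) - (5*log(2) + 5*log(3)) = -5*log(3) - 3*log(2) + 5*log(7).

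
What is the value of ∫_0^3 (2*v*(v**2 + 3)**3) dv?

Let u = v**2 + 3, so du = 2*v dv. When v = 0, u = 3; when v = 3, u = 12.
The integral becomes ∫ u**3 du from 3 to 12, with antiderivative u**4/4.
Back in v: F(v) = (v**2 + 3)**4/4.
Then F(3) - F(0) = (5184) - (81/4) = 20655/4.

20655/4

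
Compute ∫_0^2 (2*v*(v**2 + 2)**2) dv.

208/3

Let u = v**2 + 2, so du = 2*v dv. When v = 0, u = 2; when v = 2, u = 6.
The integral becomes ∫ u**2 du from 2 to 6, with antiderivative u**3/3.
Back in v: F(v) = (v**2 + 2)**3/3.
Then F(2) - F(0) = (72) - (8/3) = 208/3.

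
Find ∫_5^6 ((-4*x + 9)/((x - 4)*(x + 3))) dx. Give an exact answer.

Factor the denominator: x**2 - x - 12 = (x + 3)(x - 4).
Partial fractions: (-4*x + 9)/((x - 4)*(x + 3)) = -3/(x + 3) - 1/(x - 4).
An antiderivative is F(x) = -log(x - 4) - 3*log(x + 3).
Then F(6) - F(5) = (-6*log(3) - log(2)) - (-9*log(2)) = -6*log(3) + 8*log(2).

-6*log(3) + 8*log(2)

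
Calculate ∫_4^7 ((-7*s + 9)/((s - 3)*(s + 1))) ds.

-18*log(2) + 4*log(5)

Factor the denominator: s**2 - 2*s - 3 = (s + 1)(s - 3).
Partial fractions: (-7*s + 9)/((s - 3)*(s + 1)) = -4/(s + 1) - 3/(s - 3).
An antiderivative is F(s) = -3*log(s - 3) - 4*log(s + 1).
Then F(7) - F(4) = (-18*log(2)) - (-4*log(5)) = -18*log(2) + 4*log(5).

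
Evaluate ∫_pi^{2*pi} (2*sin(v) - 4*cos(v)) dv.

-4

An antiderivative is F(v) = -4*sin(v) - 2*cos(v).
Then F(2*pi) - F(pi) = (-2) - (2) = -4.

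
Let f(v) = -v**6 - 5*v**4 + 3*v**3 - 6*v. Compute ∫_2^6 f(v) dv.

By the power rule, an antiderivative is F(v) = -v**7/7 - v**5 + 3*v**4/4 - 3*v**2.
Then F(6) - F(2) = (-328320/7) - (-352/7) = -327968/7.

-327968/7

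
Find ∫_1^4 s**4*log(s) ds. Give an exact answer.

Integrate by parts once (u = ln s, dv = s**4 ds).
An antiderivative is F(s) = s**5*(5*log(s) - 1)/25.
Then F(4) - F(1) = (-1024/25 + 2048*log(2)/5) - (-1/25) = -1023/25 + 2048*log(2)/5.

-1023/25 + 2048*log(2)/5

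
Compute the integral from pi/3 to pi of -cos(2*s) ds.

An antiderivative is F(s) = -sin(2*s)/2.
Then F(pi) - F(pi/3) = (0) - (-sqrt(3)/4) = sqrt(3)/4.

sqrt(3)/4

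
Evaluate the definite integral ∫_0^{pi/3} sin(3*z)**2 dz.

pi/6

Use the identity sin^2(3*z) = (1 - cos(6*z))/2.
An antiderivative is F(z) = z/2 - sin(6*z)/12.
Then F(pi/3) - F(0) = (pi/6) - (0) = pi/6.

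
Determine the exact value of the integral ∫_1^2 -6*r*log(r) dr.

Integrate by parts once (u = ln r, dv = -6*r dr).
An antiderivative is F(r) = -3*r**2*(2*log(r) - 1)/2.
Then F(2) - F(1) = (6 - 12*log(2)) - (3/2) = 9/2 - 12*log(2).

9/2 - 12*log(2)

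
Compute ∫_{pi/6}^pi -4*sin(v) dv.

An antiderivative is F(v) = 4*cos(v).
Then F(pi) - F(pi/6) = (-4) - (2*sqrt(3)) = -4 - 2*sqrt(3).

-4 - 2*sqrt(3)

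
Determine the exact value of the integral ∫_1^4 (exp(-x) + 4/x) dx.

An antiderivative is F(x) = 4*log(x) - exp(-x).
Then F(4) - F(1) = (-exp(-4) + 8*log(2)) - (-exp(-1)) = -exp(-4) + exp(-1) + 8*log(2).

-exp(-4) + exp(-1) + 8*log(2)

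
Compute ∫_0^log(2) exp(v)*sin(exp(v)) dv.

-cos(2) + cos(1)

Let u = exp(v), so du = exp(v) dv. When v = 0, u = 1; when v = log(2), u = 2.
The integral becomes ∫ sin(u) du from 1 to 2, with antiderivative -cos(u).
Back in v: F(v) = -cos(exp(v)).
Then F(log(2)) - F(0) = (-cos(2)) - (-cos(1)) = -cos(2) + cos(1).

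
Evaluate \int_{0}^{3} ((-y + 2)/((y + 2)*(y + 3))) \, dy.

Factor the denominator: y**2 + 5*y + 6 = (y + 3)(y + 2).
Partial fractions: (-y + 2)/((y + 2)*(y + 3)) = -5/(y + 3) + 4/(y + 2).
An antiderivative is F(y) = 4*log(y + 2) - 5*log(y + 3).
Then F(3) - F(0) = (-5*log(3) - 5*log(2) + 4*log(5)) - (-5*log(3) + 4*log(2)) = -9*log(2) + 4*log(5).

-9*log(2) + 4*log(5)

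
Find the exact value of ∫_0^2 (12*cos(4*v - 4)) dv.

6*sin(4)

Let u = 4*v - 4, so du = 4 dv. When v = 0, u = -4; when v = 2, u = 4.
The integral becomes 3·∫ cos(u) du from -4 to 4, with antiderivative 3*sin(u).
Back in v: F(v) = 3*sin(4*v - 4).
Then F(2) - F(0) = (3*sin(4)) - (-3*sin(4)) = 6*sin(4).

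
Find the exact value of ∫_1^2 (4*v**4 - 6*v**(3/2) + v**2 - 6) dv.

353/15 - 48*sqrt(2)/5

By the power rule, an antiderivative is F(v) = -12*v**(5/2)/5 + 4*v**5/5 + v**3/3 - 6*v.
Then F(2) - F(1) = (244/15 - 48*sqrt(2)/5) - (-109/15) = 353/15 - 48*sqrt(2)/5.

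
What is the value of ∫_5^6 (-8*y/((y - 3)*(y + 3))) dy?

Factor the denominator: y**2 - 9 = (y + 3)(y - 3).
Partial fractions: -8*y/((y - 3)*(y + 3)) = -4/(y + 3) - 4/(y - 3).
An antiderivative is F(y) = -4*log(y - 3) - 4*log(y + 3).
Then F(6) - F(5) = (-12*log(3)) - (-16*log(2)) = -12*log(3) + 16*log(2).

-12*log(3) + 16*log(2)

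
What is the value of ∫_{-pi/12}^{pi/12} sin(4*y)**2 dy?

Use the identity sin^2(4*y) = (1 - cos(8*y))/2.
An antiderivative is F(y) = y/2 - sin(8*y)/16.
Then F(pi/12) - F(-pi/12) = (-sqrt(3)/32 + pi/24) - (-pi/24 + sqrt(3)/32) = -sqrt(3)/16 + pi/12.

-sqrt(3)/16 + pi/12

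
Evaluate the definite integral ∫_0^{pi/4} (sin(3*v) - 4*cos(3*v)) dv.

1/3 - sqrt(2)/2

An antiderivative is F(v) = -4*sin(3*v)/3 - cos(3*v)/3.
Then F(pi/4) - F(0) = (-sqrt(2)/2) - (-1/3) = 1/3 - sqrt(2)/2.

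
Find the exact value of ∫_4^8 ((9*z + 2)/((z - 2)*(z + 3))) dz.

Factor the denominator: z**2 + z - 6 = (z + 3)(z - 2).
Partial fractions: (9*z + 2)/((z - 2)*(z + 3)) = 5/(z + 3) + 4/(z - 2).
An antiderivative is F(z) = 4*log(z - 2) + 5*log(z + 3).
Then F(8) - F(4) = (4*log(2) + 4*log(3) + 5*log(11)) - (4*log(2) + 5*log(7)) = -5*log(7) + 4*log(3) + 5*log(11).

-5*log(7) + 4*log(3) + 5*log(11)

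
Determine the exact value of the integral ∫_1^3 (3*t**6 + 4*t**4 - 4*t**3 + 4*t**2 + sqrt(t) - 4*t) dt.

By the power rule, an antiderivative is F(t) = 3*t**7/7 + 4*t**5/5 - t**4 + 2*t**(3/2)/3 + 4*t**3/3 - 2*t**2.
Then F(3) - F(1) = (2*sqrt(3) + 37404/35) - (8/35) = 2*sqrt(3) + 37396/35.

2*sqrt(3) + 37396/35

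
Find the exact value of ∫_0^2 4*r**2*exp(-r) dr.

8 - 40*exp(-2)

Integrate by parts twice (u = r^2, dv = 4*exp(-r) dr).
An antiderivative is F(r) = (-4*r**2 - 8*r - 8)*exp(-r).
Then F(2) - F(0) = (-40*exp(-2)) - (-8) = 8 - 40*exp(-2).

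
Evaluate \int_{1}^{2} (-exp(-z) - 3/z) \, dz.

-3*log(2) - exp(-1) + exp(-2)

An antiderivative is F(z) = -3*log(z) + exp(-z).
Then F(2) - F(1) = (-3*log(2) + exp(-2)) - (exp(-1)) = -3*log(2) - exp(-1) + exp(-2).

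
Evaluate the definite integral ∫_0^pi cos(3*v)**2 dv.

pi/2

Use the identity cos^2(3*v) = (1 + cos(6*v))/2.
An antiderivative is F(v) = v/2 + sin(6*v)/12.
Then F(pi) - F(0) = (pi/2) - (0) = pi/2.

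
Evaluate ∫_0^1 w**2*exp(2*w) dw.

-1/4 + exp(2)/4

Integrate by parts twice (u = w^2, dv = exp(2*w) dw).
An antiderivative is F(w) = (2*w**2 - 2*w + 1)*exp(2*w)/4.
Then F(1) - F(0) = (exp(2)/4) - (1/4) = -1/4 + exp(2)/4.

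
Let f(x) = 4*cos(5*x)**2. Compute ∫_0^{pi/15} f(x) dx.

sqrt(3)/10 + 2*pi/15

Use the identity cos^2(5*x) = (1 + cos(10*x))/2.
An antiderivative is F(x) = 2*x + sin(10*x)/5.
Then F(pi/15) - F(0) = (sqrt(3)/10 + 2*pi/15) - (0) = sqrt(3)/10 + 2*pi/15.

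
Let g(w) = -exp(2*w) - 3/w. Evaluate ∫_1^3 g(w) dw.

An antiderivative is F(w) = -exp(2*w)/2 - 3*log(w).
Then F(3) - F(1) = (-exp(6)/2 - log(27)) - (-exp(2)/2) = -exp(6)/2 - log(27) + exp(2)/2.

-exp(6)/2 - log(27) + exp(2)/2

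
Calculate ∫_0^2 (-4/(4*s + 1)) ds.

An antiderivative is F(s) = -log(4*s + 1).
Then F(2) - F(0) = (-log(9)) - (0) = -log(9).

-log(9)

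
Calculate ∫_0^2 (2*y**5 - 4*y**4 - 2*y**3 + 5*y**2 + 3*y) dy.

By the power rule, an antiderivative is F(y) = y**6/3 - 4*y**5/5 - y**4/2 + 5*y**3/3 + 3*y**2/2.
Then F(2) - F(0) = (106/15) - (0) = 106/15.

106/15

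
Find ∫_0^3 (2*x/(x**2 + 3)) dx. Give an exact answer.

Let u = x**2 + 3, so du = 2*x dx. When x = 0, u = 3; when x = 3, u = 12.
The integral becomes ∫ 1/u du from 3 to 12, with antiderivative log(u).
Back in x: F(x) = log(x**2 + 3).
Then F(3) - F(0) = (log(12)) - (log(3)) = log(4).

log(4)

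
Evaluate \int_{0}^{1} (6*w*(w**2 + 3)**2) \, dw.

Let u = w**2 + 3, so du = 2*w dw. When w = 0, u = 3; when w = 1, u = 4.
The integral becomes 3·∫ u**2 du from 3 to 4, with antiderivative u**3.
Back in w: F(w) = (w**2 + 3)**3.
Then F(1) - F(0) = (64) - (27) = 37.

37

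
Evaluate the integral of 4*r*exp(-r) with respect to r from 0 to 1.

Integrate by parts once (u = r, dv = 4*exp(-r) dr).
An antiderivative is F(r) = (-4*r - 4)*exp(-r).
Then F(1) - F(0) = (-8*exp(-1)) - (-4) = 4 - 8*exp(-1).

4 - 8*exp(-1)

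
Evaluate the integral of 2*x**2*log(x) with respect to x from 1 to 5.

Integrate by parts once (u = ln x, dv = 2*x**2 dx).
An antiderivative is F(x) = 2*x**3*(3*log(x) - 1)/9.
Then F(5) - F(1) = (-250/9 + 250*log(5)/3) - (-2/9) = -248/9 + 250*log(5)/3.

-248/9 + 250*log(5)/3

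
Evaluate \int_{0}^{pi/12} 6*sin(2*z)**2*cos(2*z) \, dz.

1/8

Let u = sin(2*z), so du = 2*cos(2*z) dz. When z = 0, u = 0; when z = pi/12, u = 1/2.
The integral becomes 3·∫ u**2 du from 0 to 1/2, with antiderivative u**3.
Back in z: F(z) = sin(2*z)**3.
Then F(pi/12) - F(0) = (1/8) - (0) = 1/8.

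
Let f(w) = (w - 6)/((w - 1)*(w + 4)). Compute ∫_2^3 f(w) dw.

Factor the denominator: w**2 + 3*w - 4 = (w + 4)(w - 1).
Partial fractions: (w - 6)/((w - 1)*(w + 4)) = 2/(w + 4) - 1/(w - 1).
An antiderivative is F(w) = -log(w - 1) + 2*log(w + 4).
Then F(3) - F(2) = (log(49/2)) - (log(36)) = log(49/72).

log(49/72)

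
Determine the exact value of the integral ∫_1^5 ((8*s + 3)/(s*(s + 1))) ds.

3*log(5) + 5*log(3)

Factor the denominator: s**2 + s = (s + 1)s.
Partial fractions: (8*s + 3)/(s*(s + 1)) = 5/(s + 1) + 3/s.
An antiderivative is F(s) = 3*log(s) + 5*log(s + 1).
Then F(5) - F(1) = (5*log(2) + 3*log(5) + 5*log(3)) - (log(32)) = 3*log(5) + 5*log(3).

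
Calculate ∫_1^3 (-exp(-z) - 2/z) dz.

An antiderivative is F(z) = -2*log(z) + exp(-z).
Then F(3) - F(1) = (-2*log(3) + exp(-3)) - (exp(-1)) = -2*log(3) - exp(-1) + exp(-3).

-2*log(3) - exp(-1) + exp(-3)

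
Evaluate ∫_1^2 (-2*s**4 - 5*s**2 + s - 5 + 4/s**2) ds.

-767/30

By the power rule, an antiderivative is F(s) = -2*s**5/5 - 5*s**3/3 + s**2/2 - 5*s - 4/s.
Then F(2) - F(1) = (-542/15) - (-317/30) = -767/30.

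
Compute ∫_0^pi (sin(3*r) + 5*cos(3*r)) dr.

An antiderivative is F(r) = 5*sin(3*r)/3 - cos(3*r)/3.
Then F(pi) - F(0) = (1/3) - (-1/3) = 2/3.

2/3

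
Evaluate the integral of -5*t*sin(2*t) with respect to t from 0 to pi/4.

Integrate by parts once (u = t, dv = -5*sin(2*t) dt).
An antiderivative is F(t) = 5*t*cos(2*t)/2 - 5*sin(2*t)/4.
Then F(pi/4) - F(0) = (-5/4) - (0) = -5/4.

-5/4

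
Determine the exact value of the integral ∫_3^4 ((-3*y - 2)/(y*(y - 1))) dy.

-7*log(3) + 9*log(2)

Factor the denominator: y**2 - y = y(y - 1).
Partial fractions: (-3*y - 2)/(y*(y - 1)) = 2/y - 5/(y - 1).
An antiderivative is F(y) = 2*log(y) - 5*log(y - 1).
Then F(4) - F(3) = (-5*log(3) + 4*log(2)) - (log(9/32)) = -7*log(3) + 9*log(2).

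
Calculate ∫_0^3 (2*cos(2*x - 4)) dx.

sin(4) + sin(2)

Let u = 2*x - 4, so du = 2 dx. When x = 0, u = -4; when x = 3, u = 2.
The integral becomes ∫ cos(u) du from -4 to 2, with antiderivative sin(u).
Back in x: F(x) = sin(2*x - 4).
Then F(3) - F(0) = (sin(2)) - (-sin(4)) = sin(4) + sin(2).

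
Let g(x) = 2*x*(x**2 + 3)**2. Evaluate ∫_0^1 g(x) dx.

37/3

Let u = x**2 + 3, so du = 2*x dx. When x = 0, u = 3; when x = 1, u = 4.
The integral becomes ∫ u**2 du from 3 to 4, with antiderivative u**3/3.
Back in x: F(x) = (x**2 + 3)**3/3.
Then F(1) - F(0) = (64/3) - (9) = 37/3.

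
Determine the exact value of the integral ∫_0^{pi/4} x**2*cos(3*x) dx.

sqrt(2)*(-24*pi - 32 + 9*pi**2)/864

Integrate by parts twice (u = x^2, dv = cos(3*x) dx).
An antiderivative is F(x) = x**2*sin(3*x)/3 + 2*x*cos(3*x)/9 - 2*sin(3*x)/27.
Then F(pi/4) - F(0) = (sqrt(2)*(-24*pi - 32 + 9*pi**2)/864) - (0) = sqrt(2)*(-24*pi - 32 + 9*pi**2)/864.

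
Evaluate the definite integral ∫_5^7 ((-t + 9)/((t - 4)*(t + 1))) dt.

log(27/16)

Factor the denominator: t**2 - 3*t - 4 = (t + 1)(t - 4).
Partial fractions: (-t + 9)/((t - 4)*(t + 1)) = -2/(t + 1) + 1/(t - 4).
An antiderivative is F(t) = log(t - 4) - 2*log(t + 1).
Then F(7) - F(5) = (log(3/64)) - (-log(36)) = log(27/16).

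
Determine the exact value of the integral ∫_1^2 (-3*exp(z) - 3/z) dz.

An antiderivative is F(z) = -3*exp(z) - 3*log(z).
Then F(2) - F(1) = (-3*exp(2) - 3*log(2)) - (-3*exp(1)) = -3*exp(2) - 3*log(2) + 3*exp(1).

-3*exp(2) - 3*log(2) + 3*exp(1)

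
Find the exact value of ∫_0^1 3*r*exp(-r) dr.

3 - 6*exp(-1)

Integrate by parts once (u = r, dv = 3*exp(-r) dr).
An antiderivative is F(r) = (-3*r - 3)*exp(-r).
Then F(1) - F(0) = (-6*exp(-1)) - (-3) = 3 - 6*exp(-1).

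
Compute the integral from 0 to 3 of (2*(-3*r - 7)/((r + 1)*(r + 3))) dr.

Factor the denominator: r**2 + 4*r + 3 = (r + 3)(r + 1).
Partial fractions: 2*(-3*r - 7)/((r + 1)*(r + 3)) = -2/(r + 3) - 4/(r + 1).
An antiderivative is F(r) = -4*log(r + 1) - 2*log(r + 3).
Then F(3) - F(0) = (-10*log(2) - 2*log(3)) - (-log(9)) = -10*log(2).

-10*log(2)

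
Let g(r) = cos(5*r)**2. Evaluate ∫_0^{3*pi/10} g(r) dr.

3*pi/20

Use the identity cos^2(5*r) = (1 + cos(10*r))/2.
An antiderivative is F(r) = r/2 + sin(10*r)/20.
Then F(3*pi/10) - F(0) = (3*pi/20) - (0) = 3*pi/20.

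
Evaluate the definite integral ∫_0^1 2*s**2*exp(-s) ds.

Integrate by parts twice (u = s^2, dv = 2*exp(-s) ds).
An antiderivative is F(s) = (-2*s**2 - 4*s - 4)*exp(-s).
Then F(1) - F(0) = (-10*exp(-1)) - (-4) = 4 - 10*exp(-1).

4 - 10*exp(-1)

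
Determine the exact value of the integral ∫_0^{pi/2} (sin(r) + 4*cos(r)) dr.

5

An antiderivative is F(r) = 4*sin(r) - cos(r).
Then F(pi/2) - F(0) = (4) - (-1) = 5.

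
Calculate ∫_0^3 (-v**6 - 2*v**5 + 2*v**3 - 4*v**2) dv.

By the power rule, an antiderivative is F(v) = -v**7/7 - v**6/3 + v**4/2 - 4*v**3/3.
Then F(3) - F(0) = (-7713/14) - (0) = -7713/14.

-7713/14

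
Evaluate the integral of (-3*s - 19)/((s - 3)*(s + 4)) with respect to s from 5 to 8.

Factor the denominator: s**2 + s - 12 = (s + 4)(s - 3).
Partial fractions: (-3*s - 19)/((s - 3)*(s + 4)) = 1/(s + 4) - 4/(s - 3).
An antiderivative is F(s) = -4*log(s - 3) + log(s + 4).
Then F(8) - F(5) = (-4*log(5) + log(3) + 2*log(2)) - (log(9/16)) = -4*log(5) - log(3) + 6*log(2).

-4*log(5) - log(3) + 6*log(2)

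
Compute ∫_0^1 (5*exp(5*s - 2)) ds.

-(1 - exp(5))*exp(-2)

Let u = 5*s - 2, so du = 5 ds. When s = 0, u = -2; when s = 1, u = 3.
The integral becomes ∫ exp(u) du from -2 to 3, with antiderivative exp(u).
Back in s: F(s) = exp(5*s - 2).
Then F(1) - F(0) = (exp(3)) - (exp(-2)) = -(1 - exp(5))*exp(-2).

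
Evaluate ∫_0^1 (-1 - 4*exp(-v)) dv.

An antiderivative is F(v) = -v + 4*exp(-v).
Then F(1) - F(0) = (-1 + 4*exp(-1)) - (4) = -5 + 4*exp(-1).

-5 + 4*exp(-1)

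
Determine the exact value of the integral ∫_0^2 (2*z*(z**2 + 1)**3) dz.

156

Let u = z**2 + 1, so du = 2*z dz. When z = 0, u = 1; when z = 2, u = 5.
The integral becomes ∫ u**3 du from 1 to 5, with antiderivative u**4/4.
Back in z: F(z) = (z**2 + 1)**4/4.
Then F(2) - F(0) = (625/4) - (1/4) = 156.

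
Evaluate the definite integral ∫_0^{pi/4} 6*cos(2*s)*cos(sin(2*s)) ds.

Let u = sin(2*s), so du = 2*cos(2*s) ds. When s = 0, u = 0; when s = pi/4, u = 1.
The integral becomes 3·∫ cos(u) du from 0 to 1, with antiderivative 3*sin(u).
Back in s: F(s) = 3*sin(sin(2*s)).
Then F(pi/4) - F(0) = (3*sin(1)) - (0) = 3*sin(1).

3*sin(1)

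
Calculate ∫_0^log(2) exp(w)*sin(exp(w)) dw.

-cos(2) + cos(1)

Let u = exp(w), so du = exp(w) dw. When w = 0, u = 1; when w = log(2), u = 2.
The integral becomes ∫ sin(u) du from 1 to 2, with antiderivative -cos(u).
Back in w: F(w) = -cos(exp(w)).
Then F(log(2)) - F(0) = (-cos(2)) - (-cos(1)) = -cos(2) + cos(1).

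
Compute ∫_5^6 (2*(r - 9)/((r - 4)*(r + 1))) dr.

Factor the denominator: r**2 - 3*r - 4 = (r + 1)(r - 4).
Partial fractions: 2*(r - 9)/((r - 4)*(r + 1)) = 4/(r + 1) - 2/(r - 4).
An antiderivative is F(r) = -2*log(r - 4) + 4*log(r + 1).
Then F(6) - F(5) = (-2*log(2) + 4*log(7)) - (4*log(2) + 4*log(3)) = -4*log(3) - 6*log(2) + 4*log(7).

-4*log(3) - 6*log(2) + 4*log(7)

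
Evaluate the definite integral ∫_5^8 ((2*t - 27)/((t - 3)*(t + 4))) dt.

Factor the denominator: t**2 + t - 12 = (t + 4)(t - 3).
Partial fractions: (2*t - 27)/((t - 3)*(t + 4)) = 5/(t + 4) - 3/(t - 3).
An antiderivative is F(t) = -3*log(t - 3) + 5*log(t + 4).
Then F(8) - F(5) = (-3*log(5) + 5*log(3) + 10*log(2)) - (-3*log(2) + 10*log(3)) = -5*log(3) - 3*log(5) + 13*log(2).

-5*log(3) - 3*log(5) + 13*log(2)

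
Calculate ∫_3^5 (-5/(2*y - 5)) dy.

-5*log(5)/2

An antiderivative is F(y) = -5*log(2*y - 5)/2.
Then F(5) - F(3) = (-5*log(5)/2) - (0) = -5*log(5)/2.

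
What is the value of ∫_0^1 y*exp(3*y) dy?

Integrate by parts once (u = y, dv = exp(3*y) dy).
An antiderivative is F(y) = (3*y - 1)*exp(3*y)/9.
Then F(1) - F(0) = (2*exp(3)/9) - (-1/9) = 1/9 + 2*exp(3)/9.

1/9 + 2*exp(3)/9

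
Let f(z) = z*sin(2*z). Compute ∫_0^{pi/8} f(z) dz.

Integrate by parts once (u = z, dv = sin(2*z) dz).
An antiderivative is F(z) = -z*cos(2*z)/2 + sin(2*z)/4.
Then F(pi/8) - F(0) = (sqrt(2)*(4 - pi)/32) - (0) = sqrt(2)*(4 - pi)/32.

sqrt(2)*(4 - pi)/32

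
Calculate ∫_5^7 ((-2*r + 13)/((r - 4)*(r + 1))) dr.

Factor the denominator: r**2 - 3*r - 4 = (r + 1)(r - 4).
Partial fractions: (-2*r + 13)/((r - 4)*(r + 1)) = -3/(r + 1) + 1/(r - 4).
An antiderivative is F(r) = log(r - 4) - 3*log(r + 1).
Then F(7) - F(5) = (-9*log(2) + log(3)) - (-3*log(3) - 3*log(2)) = log(81/64).

log(81/64)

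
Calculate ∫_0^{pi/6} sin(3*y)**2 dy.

pi/12

Use the identity sin^2(3*y) = (1 - cos(6*y))/2.
An antiderivative is F(y) = y/2 - sin(6*y)/12.
Then F(pi/6) - F(0) = (pi/12) - (0) = pi/12.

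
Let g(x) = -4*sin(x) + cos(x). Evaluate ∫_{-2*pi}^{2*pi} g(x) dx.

0

An antiderivative is F(x) = sin(x) + 4*cos(x).
Then F(2*pi) - F(-2*pi) = (4) - (4) = 0.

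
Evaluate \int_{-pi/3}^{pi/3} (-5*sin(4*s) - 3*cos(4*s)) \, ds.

An antiderivative is F(s) = -3*sin(4*s)/4 + 5*cos(4*s)/4.
Then F(pi/3) - F(-pi/3) = (-5/8 + 3*sqrt(3)/8) - (-3*sqrt(3)/8 - 5/8) = 3*sqrt(3)/4.

3*sqrt(3)/4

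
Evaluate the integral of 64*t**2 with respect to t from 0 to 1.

64/3

Let u = 4*t, so du = 4 dt. When t = 0, u = 0; when t = 1, u = 4.
The integral becomes ∫ u**2 du from 0 to 4, with antiderivative u**3/3.
Back in t: F(t) = 64*t**3/3.
Then F(1) - F(0) = (64/3) - (0) = 64/3.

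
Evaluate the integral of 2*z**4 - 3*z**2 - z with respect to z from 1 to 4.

3387/10

By the power rule, an antiderivative is F(z) = 2*z**5/5 - z**3 - z**2/2.
Then F(4) - F(1) = (1688/5) - (-11/10) = 3387/10.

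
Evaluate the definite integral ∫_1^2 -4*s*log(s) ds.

3 - 8*log(2)

Integrate by parts once (u = ln s, dv = -4*s ds).
An antiderivative is F(s) = -s**2*(2*log(s) - 1).
Then F(2) - F(1) = (4 - 8*log(2)) - (1) = 3 - 8*log(2).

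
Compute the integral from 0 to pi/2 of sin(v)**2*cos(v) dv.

1/3

Let u = sin(v), so du = cos(v) dv. When v = 0, u = 0; when v = pi/2, u = 1.
The integral becomes ∫ u**2 du from 0 to 1, with antiderivative u**3/3.
Back in v: F(v) = sin(v)**3/3.
Then F(pi/2) - F(0) = (1/3) - (0) = 1/3.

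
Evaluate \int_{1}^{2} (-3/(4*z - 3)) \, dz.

An antiderivative is F(z) = -3*log(4*z - 3)/4.
Then F(2) - F(1) = (-3*log(5)/4) - (0) = -3*log(5)/4.

-3*log(5)/4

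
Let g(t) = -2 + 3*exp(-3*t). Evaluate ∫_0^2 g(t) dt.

An antiderivative is F(t) = -2*t - exp(-3*t).
Then F(2) - F(0) = (-4 - exp(-6)) - (-1) = -3 - exp(-6).

-3 - exp(-6)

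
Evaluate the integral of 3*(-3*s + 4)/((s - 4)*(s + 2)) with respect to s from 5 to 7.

-14*log(3) + 5*log(7)

Factor the denominator: s**2 - 2*s - 8 = (s + 2)(s - 4).
Partial fractions: 3*(-3*s + 4)/((s - 4)*(s + 2)) = -5/(s + 2) - 4/(s - 4).
An antiderivative is F(s) = -4*log(s - 4) - 5*log(s + 2).
Then F(7) - F(5) = (-14*log(3)) - (-5*log(7)) = -14*log(3) + 5*log(7).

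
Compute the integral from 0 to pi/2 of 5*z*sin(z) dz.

5

Integrate by parts once (u = z, dv = 5*sin(z) dz).
An antiderivative is F(z) = -5*z*cos(z) + 5*sin(z).
Then F(pi/2) - F(0) = (5) - (0) = 5.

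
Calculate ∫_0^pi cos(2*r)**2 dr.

Use the identity cos^2(2*r) = (1 + cos(4*r))/2.
An antiderivative is F(r) = r/2 + sin(4*r)/8.
Then F(pi) - F(0) = (pi/2) - (0) = pi/2.

pi/2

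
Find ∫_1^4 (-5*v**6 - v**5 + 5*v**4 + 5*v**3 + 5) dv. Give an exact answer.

By the power rule, an antiderivative is F(v) = -5*v**7/7 - v**6/6 + v**5 + 5*v**4/4 + 5*v.
Then F(4) - F(1) = (-231452/21) - (535/84) = -308781/28.

-308781/28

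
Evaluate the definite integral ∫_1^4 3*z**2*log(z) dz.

-21 + 128*log(2)

Integrate by parts once (u = ln z, dv = 3*z**2 dz).
An antiderivative is F(z) = z**3*(3*log(z) - 1)/3.
Then F(4) - F(1) = (-64/3 + 128*log(2)) - (-1/3) = -21 + 128*log(2).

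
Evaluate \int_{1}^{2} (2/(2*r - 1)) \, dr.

log(3)

An antiderivative is F(r) = log(2*r - 1).
Then F(2) - F(1) = (log(3)) - (0) = log(3).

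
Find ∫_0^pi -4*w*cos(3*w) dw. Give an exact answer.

Integrate by parts once (u = w, dv = -4*cos(3*w) dw).
An antiderivative is F(w) = -4*w*sin(3*w)/3 - 4*cos(3*w)/9.
Then F(pi) - F(0) = (4/9) - (-4/9) = 8/9.

8/9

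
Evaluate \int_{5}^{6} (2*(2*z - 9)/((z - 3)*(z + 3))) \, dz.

Factor the denominator: z**2 - 9 = (z + 3)(z - 3).
Partial fractions: 2*(2*z - 9)/((z - 3)*(z + 3)) = 5/(z + 3) - 1/(z - 3).
An antiderivative is F(z) = -log(z - 3) + 5*log(z + 3).
Then F(6) - F(5) = (9*log(3)) - (14*log(2)) = -14*log(2) + 9*log(3).

-14*log(2) + 9*log(3)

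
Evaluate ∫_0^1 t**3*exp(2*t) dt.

Integrate by parts 3 times (u = t^3, dv = exp(2*t) dt).
An antiderivative is F(t) = (4*t**3 - 6*t**2 + 6*t - 3)*exp(2*t)/8.
Then F(1) - F(0) = (exp(2)/8) - (-3/8) = 3/8 + exp(2)/8.

3/8 + exp(2)/8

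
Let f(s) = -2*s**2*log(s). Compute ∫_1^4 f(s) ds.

Integrate by parts once (u = ln s, dv = -2*s**2 ds).
An antiderivative is F(s) = -2*s**3*(3*log(s) - 1)/9.
Then F(4) - F(1) = (128/9 - 256*log(2)/3) - (2/9) = 14 - 256*log(2)/3.

14 - 256*log(2)/3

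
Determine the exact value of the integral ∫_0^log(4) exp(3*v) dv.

Let u = exp(v), so du = exp(v) dv. When v = 0, u = 1; when v = log(4), u = 4.
The integral becomes ∫ u**2 du from 1 to 4, with antiderivative u**3/3.
Back in v: F(v) = exp(3*v)/3.
Then F(log(4)) - F(0) = (64/3) - (1/3) = 21.

21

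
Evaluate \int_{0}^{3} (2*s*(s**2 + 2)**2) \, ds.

Let u = s**2 + 2, so du = 2*s ds. When s = 0, u = 2; when s = 3, u = 11.
The integral becomes ∫ u**2 du from 2 to 11, with antiderivative u**3/3.
Back in s: F(s) = (s**2 + 2)**3/3.
Then F(3) - F(0) = (1331/3) - (8/3) = 441.

441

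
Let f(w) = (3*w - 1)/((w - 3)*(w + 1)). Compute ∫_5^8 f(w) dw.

Factor the denominator: w**2 - 2*w - 3 = (w + 1)(w - 3).
Partial fractions: (3*w - 1)/((w - 3)*(w + 1)) = 1/(w + 1) + 2/(w - 3).
An antiderivative is F(w) = 2*log(w - 3) + log(w + 1).
Then F(8) - F(5) = (2*log(3) + 2*log(5)) - (log(24)) = log(75/8).

log(75/8)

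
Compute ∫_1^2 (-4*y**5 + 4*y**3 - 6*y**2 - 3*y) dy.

By the power rule, an antiderivative is F(y) = -2*y**6/3 + y**4 - 2*y**3 - 3*y**2/2.
Then F(2) - F(1) = (-146/3) - (-19/6) = -91/2.

-91/2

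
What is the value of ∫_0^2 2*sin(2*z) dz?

Let u = 2*z, so du = 2 dz. When z = 0, u = 0; when z = 2, u = 4.
The integral becomes ∫ sin(u) du from 0 to 4, with antiderivative -cos(u).
Back in z: F(z) = -cos(2*z).
Then F(2) - F(0) = (-cos(4)) - (-1) = 1 - cos(4).

1 - cos(4)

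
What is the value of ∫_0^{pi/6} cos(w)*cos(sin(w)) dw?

sin(1/2)

Let u = sin(w), so du = cos(w) dw. When w = 0, u = 0; when w = pi/6, u = 1/2.
The integral becomes ∫ cos(u) du from 0 to 1/2, with antiderivative sin(u).
Back in w: F(w) = sin(sin(w)).
Then F(pi/6) - F(0) = (sin(1/2)) - (0) = sin(1/2).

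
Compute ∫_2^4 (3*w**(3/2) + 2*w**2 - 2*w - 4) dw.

836/15 - 24*sqrt(2)/5

By the power rule, an antiderivative is F(w) = 6*w**(5/2)/5 + 2*w**3/3 - w**2 - 4*w.
Then F(4) - F(2) = (736/15) - (-20/3 + 24*sqrt(2)/5) = 836/15 - 24*sqrt(2)/5.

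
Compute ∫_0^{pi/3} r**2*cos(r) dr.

Integrate by parts twice (u = r^2, dv = cos(r) dr).
An antiderivative is F(r) = r**2*sin(r) + 2*r*cos(r) - 2*sin(r).
Then F(pi/3) - F(0) = (-sqrt(3) + sqrt(3)*pi**2/18 + pi/3) - (0) = -sqrt(3) + sqrt(3)*pi**2/18 + pi/3.

-sqrt(3) + sqrt(3)*pi**2/18 + pi/3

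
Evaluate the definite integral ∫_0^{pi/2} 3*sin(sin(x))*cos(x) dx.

Let u = sin(x), so du = cos(x) dx. When x = 0, u = 0; when x = pi/2, u = 1.
The integral becomes 3·∫ sin(u) du from 0 to 1, with antiderivative -3*cos(u).
Back in x: F(x) = -3*cos(sin(x)).
Then F(pi/2) - F(0) = (-3*cos(1)) - (-3) = 3 - 3*cos(1).

3 - 3*cos(1)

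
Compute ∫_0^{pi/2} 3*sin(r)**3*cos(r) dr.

3/4

Let u = sin(r), so du = cos(r) dr. When r = 0, u = 0; when r = pi/2, u = 1.
The integral becomes 3·∫ u**3 du from 0 to 1, with antiderivative 3*u**4/4.
Back in r: F(r) = 3*sin(r)**4/4.
Then F(pi/2) - F(0) = (3/4) - (0) = 3/4.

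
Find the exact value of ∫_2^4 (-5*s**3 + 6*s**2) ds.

By the power rule, an antiderivative is F(s) = -5*s**4/4 + 2*s**3.
Then F(4) - F(2) = (-192) - (-4) = -188.

-188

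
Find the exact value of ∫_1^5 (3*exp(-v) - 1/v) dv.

-log(5) - 3*exp(-5) + 3*exp(-1)

An antiderivative is F(v) = -log(v) - 3*exp(-v).
Then F(5) - F(1) = (-log(5) - 3*exp(-5)) - (-3*exp(-1)) = -log(5) - 3*exp(-5) + 3*exp(-1).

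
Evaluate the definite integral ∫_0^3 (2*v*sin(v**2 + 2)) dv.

Let u = v**2 + 2, so du = 2*v dv. When v = 0, u = 2; when v = 3, u = 11.
The integral becomes ∫ sin(u) du from 2 to 11, with antiderivative -cos(u).
Back in v: F(v) = -cos(v**2 + 2).
Then F(3) - F(0) = (-cos(11)) - (-cos(2)) = cos(2) - cos(11).

cos(2) - cos(11)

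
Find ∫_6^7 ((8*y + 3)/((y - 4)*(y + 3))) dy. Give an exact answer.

Factor the denominator: y**2 - y - 12 = (y + 3)(y - 4).
Partial fractions: (8*y + 3)/((y - 4)*(y + 3)) = 3/(y + 3) + 5/(y - 4).
An antiderivative is F(y) = 5*log(y - 4) + 3*log(y + 3).
Then F(7) - F(6) = (3*log(2) + 3*log(5) + 5*log(3)) - (5*log(2) + 6*log(3)) = -2*log(2) - log(3) + 3*log(5).

-2*log(2) - log(3) + 3*log(5)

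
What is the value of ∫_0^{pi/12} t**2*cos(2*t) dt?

-1/8 + pi**2/576 + sqrt(3)*pi/48

Integrate by parts twice (u = t^2, dv = cos(2*t) dt).
An antiderivative is F(t) = t**2*sin(2*t)/2 + t*cos(2*t)/2 - sin(2*t)/4.
Then F(pi/12) - F(0) = (-1/8 + pi**2/576 + sqrt(3)*pi/48) - (0) = -1/8 + pi**2/576 + sqrt(3)*pi/48.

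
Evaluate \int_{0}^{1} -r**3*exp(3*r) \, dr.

Integrate by parts 3 times (u = r^3, dv = -exp(3*r) dr).
An antiderivative is F(r) = (-9*r**3 + 9*r**2 - 6*r + 2)*exp(3*r)/27.
Then F(1) - F(0) = (-4*exp(3)/27) - (2/27) = -4*exp(3)/27 - 2/27.

-4*exp(3)/27 - 2/27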